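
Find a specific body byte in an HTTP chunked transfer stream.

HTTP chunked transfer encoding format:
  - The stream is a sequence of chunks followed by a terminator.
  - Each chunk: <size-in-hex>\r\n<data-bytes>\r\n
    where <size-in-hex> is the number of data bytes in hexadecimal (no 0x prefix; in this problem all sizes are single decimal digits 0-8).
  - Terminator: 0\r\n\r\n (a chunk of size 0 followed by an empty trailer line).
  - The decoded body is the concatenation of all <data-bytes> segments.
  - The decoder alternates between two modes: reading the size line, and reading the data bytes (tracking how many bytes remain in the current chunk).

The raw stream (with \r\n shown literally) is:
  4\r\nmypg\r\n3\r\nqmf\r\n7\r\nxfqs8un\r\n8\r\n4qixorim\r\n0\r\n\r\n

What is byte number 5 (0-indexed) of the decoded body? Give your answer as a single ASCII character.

Chunk 1: stream[0..1]='4' size=0x4=4, data at stream[3..7]='mypg' -> body[0..4], body so far='mypg'
Chunk 2: stream[9..10]='3' size=0x3=3, data at stream[12..15]='qmf' -> body[4..7], body so far='mypgqmf'
Chunk 3: stream[17..18]='7' size=0x7=7, data at stream[20..27]='xfqs8un' -> body[7..14], body so far='mypgqmfxfqs8un'
Chunk 4: stream[29..30]='8' size=0x8=8, data at stream[32..40]='4qixorim' -> body[14..22], body so far='mypgqmfxfqs8un4qixorim'
Chunk 5: stream[42..43]='0' size=0 (terminator). Final body='mypgqmfxfqs8un4qixorim' (22 bytes)
Body byte 5 = 'm'

Answer: m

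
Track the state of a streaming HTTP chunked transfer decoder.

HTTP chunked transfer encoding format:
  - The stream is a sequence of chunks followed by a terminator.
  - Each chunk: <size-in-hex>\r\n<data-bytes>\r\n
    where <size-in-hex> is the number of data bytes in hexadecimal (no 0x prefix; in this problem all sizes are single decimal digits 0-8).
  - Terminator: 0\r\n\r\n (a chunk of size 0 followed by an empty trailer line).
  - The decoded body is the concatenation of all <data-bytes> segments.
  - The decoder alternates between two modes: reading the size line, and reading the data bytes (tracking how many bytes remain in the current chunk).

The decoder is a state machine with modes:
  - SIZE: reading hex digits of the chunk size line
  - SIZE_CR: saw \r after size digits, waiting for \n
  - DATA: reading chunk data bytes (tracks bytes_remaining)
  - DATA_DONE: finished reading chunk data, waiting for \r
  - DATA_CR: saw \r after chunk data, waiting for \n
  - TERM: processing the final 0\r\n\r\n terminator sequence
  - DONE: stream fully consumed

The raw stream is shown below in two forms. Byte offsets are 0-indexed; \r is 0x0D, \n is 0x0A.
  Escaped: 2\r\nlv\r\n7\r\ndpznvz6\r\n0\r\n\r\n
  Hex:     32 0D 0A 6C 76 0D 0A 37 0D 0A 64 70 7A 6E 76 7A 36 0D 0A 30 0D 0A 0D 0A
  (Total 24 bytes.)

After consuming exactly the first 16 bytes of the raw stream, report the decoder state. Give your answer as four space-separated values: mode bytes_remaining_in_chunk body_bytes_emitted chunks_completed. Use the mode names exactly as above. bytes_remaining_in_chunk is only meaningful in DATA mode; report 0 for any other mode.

Answer: DATA 1 8 1

Derivation:
Byte 0 = '2': mode=SIZE remaining=0 emitted=0 chunks_done=0
Byte 1 = 0x0D: mode=SIZE_CR remaining=0 emitted=0 chunks_done=0
Byte 2 = 0x0A: mode=DATA remaining=2 emitted=0 chunks_done=0
Byte 3 = 'l': mode=DATA remaining=1 emitted=1 chunks_done=0
Byte 4 = 'v': mode=DATA_DONE remaining=0 emitted=2 chunks_done=0
Byte 5 = 0x0D: mode=DATA_CR remaining=0 emitted=2 chunks_done=0
Byte 6 = 0x0A: mode=SIZE remaining=0 emitted=2 chunks_done=1
Byte 7 = '7': mode=SIZE remaining=0 emitted=2 chunks_done=1
Byte 8 = 0x0D: mode=SIZE_CR remaining=0 emitted=2 chunks_done=1
Byte 9 = 0x0A: mode=DATA remaining=7 emitted=2 chunks_done=1
Byte 10 = 'd': mode=DATA remaining=6 emitted=3 chunks_done=1
Byte 11 = 'p': mode=DATA remaining=5 emitted=4 chunks_done=1
Byte 12 = 'z': mode=DATA remaining=4 emitted=5 chunks_done=1
Byte 13 = 'n': mode=DATA remaining=3 emitted=6 chunks_done=1
Byte 14 = 'v': mode=DATA remaining=2 emitted=7 chunks_done=1
Byte 15 = 'z': mode=DATA remaining=1 emitted=8 chunks_done=1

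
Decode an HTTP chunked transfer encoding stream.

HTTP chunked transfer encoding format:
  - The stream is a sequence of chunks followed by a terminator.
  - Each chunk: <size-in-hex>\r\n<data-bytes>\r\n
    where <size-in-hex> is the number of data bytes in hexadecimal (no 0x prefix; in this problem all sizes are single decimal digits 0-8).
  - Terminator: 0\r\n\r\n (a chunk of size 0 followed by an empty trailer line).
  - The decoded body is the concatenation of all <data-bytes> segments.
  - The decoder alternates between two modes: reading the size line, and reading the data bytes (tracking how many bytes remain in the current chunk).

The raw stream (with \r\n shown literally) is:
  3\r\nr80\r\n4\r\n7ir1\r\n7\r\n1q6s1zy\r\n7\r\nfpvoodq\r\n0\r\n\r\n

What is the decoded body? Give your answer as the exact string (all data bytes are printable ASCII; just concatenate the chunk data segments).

Chunk 1: stream[0..1]='3' size=0x3=3, data at stream[3..6]='r80' -> body[0..3], body so far='r80'
Chunk 2: stream[8..9]='4' size=0x4=4, data at stream[11..15]='7ir1' -> body[3..7], body so far='r807ir1'
Chunk 3: stream[17..18]='7' size=0x7=7, data at stream[20..27]='1q6s1zy' -> body[7..14], body so far='r807ir11q6s1zy'
Chunk 4: stream[29..30]='7' size=0x7=7, data at stream[32..39]='fpvoodq' -> body[14..21], body so far='r807ir11q6s1zyfpvoodq'
Chunk 5: stream[41..42]='0' size=0 (terminator). Final body='r807ir11q6s1zyfpvoodq' (21 bytes)

Answer: r807ir11q6s1zyfpvoodq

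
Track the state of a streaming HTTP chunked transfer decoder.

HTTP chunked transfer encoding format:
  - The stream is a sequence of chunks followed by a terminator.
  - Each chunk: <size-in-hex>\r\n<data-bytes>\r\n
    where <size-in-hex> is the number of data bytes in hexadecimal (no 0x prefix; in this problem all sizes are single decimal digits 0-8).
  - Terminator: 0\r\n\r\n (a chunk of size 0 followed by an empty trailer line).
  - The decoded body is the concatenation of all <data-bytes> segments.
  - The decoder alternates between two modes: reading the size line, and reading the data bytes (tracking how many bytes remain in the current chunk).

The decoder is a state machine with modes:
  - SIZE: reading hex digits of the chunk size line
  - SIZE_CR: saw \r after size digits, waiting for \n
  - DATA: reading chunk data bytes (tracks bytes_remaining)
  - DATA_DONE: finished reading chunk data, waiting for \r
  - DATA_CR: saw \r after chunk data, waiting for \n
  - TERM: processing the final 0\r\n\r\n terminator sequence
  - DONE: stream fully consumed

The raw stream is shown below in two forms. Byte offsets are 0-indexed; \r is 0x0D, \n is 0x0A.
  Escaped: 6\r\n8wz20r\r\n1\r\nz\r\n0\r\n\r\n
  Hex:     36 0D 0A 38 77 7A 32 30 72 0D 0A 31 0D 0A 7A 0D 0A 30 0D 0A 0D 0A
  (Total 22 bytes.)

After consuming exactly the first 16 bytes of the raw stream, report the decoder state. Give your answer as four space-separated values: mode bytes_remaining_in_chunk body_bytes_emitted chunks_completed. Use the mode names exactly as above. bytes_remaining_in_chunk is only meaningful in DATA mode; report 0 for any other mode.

Byte 0 = '6': mode=SIZE remaining=0 emitted=0 chunks_done=0
Byte 1 = 0x0D: mode=SIZE_CR remaining=0 emitted=0 chunks_done=0
Byte 2 = 0x0A: mode=DATA remaining=6 emitted=0 chunks_done=0
Byte 3 = '8': mode=DATA remaining=5 emitted=1 chunks_done=0
Byte 4 = 'w': mode=DATA remaining=4 emitted=2 chunks_done=0
Byte 5 = 'z': mode=DATA remaining=3 emitted=3 chunks_done=0
Byte 6 = '2': mode=DATA remaining=2 emitted=4 chunks_done=0
Byte 7 = '0': mode=DATA remaining=1 emitted=5 chunks_done=0
Byte 8 = 'r': mode=DATA_DONE remaining=0 emitted=6 chunks_done=0
Byte 9 = 0x0D: mode=DATA_CR remaining=0 emitted=6 chunks_done=0
Byte 10 = 0x0A: mode=SIZE remaining=0 emitted=6 chunks_done=1
Byte 11 = '1': mode=SIZE remaining=0 emitted=6 chunks_done=1
Byte 12 = 0x0D: mode=SIZE_CR remaining=0 emitted=6 chunks_done=1
Byte 13 = 0x0A: mode=DATA remaining=1 emitted=6 chunks_done=1
Byte 14 = 'z': mode=DATA_DONE remaining=0 emitted=7 chunks_done=1
Byte 15 = 0x0D: mode=DATA_CR remaining=0 emitted=7 chunks_done=1

Answer: DATA_CR 0 7 1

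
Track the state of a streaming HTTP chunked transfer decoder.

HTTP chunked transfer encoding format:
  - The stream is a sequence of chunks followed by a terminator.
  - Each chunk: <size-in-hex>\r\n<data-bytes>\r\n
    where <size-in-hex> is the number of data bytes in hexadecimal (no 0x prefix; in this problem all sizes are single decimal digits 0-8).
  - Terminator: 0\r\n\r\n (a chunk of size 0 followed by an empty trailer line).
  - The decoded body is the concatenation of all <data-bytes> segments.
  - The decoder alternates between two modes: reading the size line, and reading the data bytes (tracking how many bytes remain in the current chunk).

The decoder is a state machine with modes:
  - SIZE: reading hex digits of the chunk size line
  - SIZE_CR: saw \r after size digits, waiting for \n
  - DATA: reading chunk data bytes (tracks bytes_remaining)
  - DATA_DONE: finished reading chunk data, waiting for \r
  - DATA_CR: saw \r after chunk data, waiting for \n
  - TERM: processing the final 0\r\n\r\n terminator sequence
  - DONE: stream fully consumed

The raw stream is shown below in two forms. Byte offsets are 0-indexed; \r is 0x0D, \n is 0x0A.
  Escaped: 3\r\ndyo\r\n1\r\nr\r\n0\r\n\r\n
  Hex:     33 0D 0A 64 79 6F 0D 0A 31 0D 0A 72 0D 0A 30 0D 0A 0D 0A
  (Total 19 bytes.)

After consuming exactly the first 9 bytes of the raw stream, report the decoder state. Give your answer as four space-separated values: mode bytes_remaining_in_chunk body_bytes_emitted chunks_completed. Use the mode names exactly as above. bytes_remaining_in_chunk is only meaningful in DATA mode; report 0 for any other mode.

Byte 0 = '3': mode=SIZE remaining=0 emitted=0 chunks_done=0
Byte 1 = 0x0D: mode=SIZE_CR remaining=0 emitted=0 chunks_done=0
Byte 2 = 0x0A: mode=DATA remaining=3 emitted=0 chunks_done=0
Byte 3 = 'd': mode=DATA remaining=2 emitted=1 chunks_done=0
Byte 4 = 'y': mode=DATA remaining=1 emitted=2 chunks_done=0
Byte 5 = 'o': mode=DATA_DONE remaining=0 emitted=3 chunks_done=0
Byte 6 = 0x0D: mode=DATA_CR remaining=0 emitted=3 chunks_done=0
Byte 7 = 0x0A: mode=SIZE remaining=0 emitted=3 chunks_done=1
Byte 8 = '1': mode=SIZE remaining=0 emitted=3 chunks_done=1

Answer: SIZE 0 3 1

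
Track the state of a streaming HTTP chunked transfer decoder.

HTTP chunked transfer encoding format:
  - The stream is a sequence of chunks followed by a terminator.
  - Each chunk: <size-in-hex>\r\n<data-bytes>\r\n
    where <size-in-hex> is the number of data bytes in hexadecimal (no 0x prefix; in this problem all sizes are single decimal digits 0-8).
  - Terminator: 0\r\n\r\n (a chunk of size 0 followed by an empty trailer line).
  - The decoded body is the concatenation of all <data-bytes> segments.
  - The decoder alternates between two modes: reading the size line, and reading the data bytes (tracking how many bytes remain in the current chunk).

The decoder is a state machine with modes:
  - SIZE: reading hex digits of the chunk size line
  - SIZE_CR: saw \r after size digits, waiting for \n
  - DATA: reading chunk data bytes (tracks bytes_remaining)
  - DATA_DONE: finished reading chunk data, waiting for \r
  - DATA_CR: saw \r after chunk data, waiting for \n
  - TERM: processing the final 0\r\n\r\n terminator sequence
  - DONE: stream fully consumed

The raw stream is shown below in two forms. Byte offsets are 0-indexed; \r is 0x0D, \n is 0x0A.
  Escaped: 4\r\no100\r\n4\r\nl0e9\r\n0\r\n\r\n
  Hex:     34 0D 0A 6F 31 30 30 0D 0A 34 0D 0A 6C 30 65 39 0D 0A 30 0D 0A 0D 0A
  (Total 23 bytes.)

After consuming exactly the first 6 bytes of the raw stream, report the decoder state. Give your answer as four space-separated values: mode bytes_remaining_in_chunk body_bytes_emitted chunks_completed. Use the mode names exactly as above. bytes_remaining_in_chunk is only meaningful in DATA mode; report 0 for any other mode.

Answer: DATA 1 3 0

Derivation:
Byte 0 = '4': mode=SIZE remaining=0 emitted=0 chunks_done=0
Byte 1 = 0x0D: mode=SIZE_CR remaining=0 emitted=0 chunks_done=0
Byte 2 = 0x0A: mode=DATA remaining=4 emitted=0 chunks_done=0
Byte 3 = 'o': mode=DATA remaining=3 emitted=1 chunks_done=0
Byte 4 = '1': mode=DATA remaining=2 emitted=2 chunks_done=0
Byte 5 = '0': mode=DATA remaining=1 emitted=3 chunks_done=0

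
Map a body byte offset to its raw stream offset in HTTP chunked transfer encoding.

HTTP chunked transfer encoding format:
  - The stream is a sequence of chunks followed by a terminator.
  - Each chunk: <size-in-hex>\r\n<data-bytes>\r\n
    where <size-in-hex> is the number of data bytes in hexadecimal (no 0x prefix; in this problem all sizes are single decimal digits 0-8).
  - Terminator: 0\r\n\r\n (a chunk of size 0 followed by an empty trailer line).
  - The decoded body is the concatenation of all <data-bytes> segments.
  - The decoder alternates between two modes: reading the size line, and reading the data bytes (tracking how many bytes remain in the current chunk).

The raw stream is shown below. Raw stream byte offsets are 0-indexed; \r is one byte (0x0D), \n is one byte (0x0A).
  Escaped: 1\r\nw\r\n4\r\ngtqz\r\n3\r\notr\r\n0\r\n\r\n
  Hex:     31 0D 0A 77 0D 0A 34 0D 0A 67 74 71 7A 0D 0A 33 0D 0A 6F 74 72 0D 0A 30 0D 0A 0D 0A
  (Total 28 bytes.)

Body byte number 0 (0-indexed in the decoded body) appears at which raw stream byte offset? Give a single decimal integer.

Answer: 3

Derivation:
Chunk 1: stream[0..1]='1' size=0x1=1, data at stream[3..4]='w' -> body[0..1], body so far='w'
Chunk 2: stream[6..7]='4' size=0x4=4, data at stream[9..13]='gtqz' -> body[1..5], body so far='wgtqz'
Chunk 3: stream[15..16]='3' size=0x3=3, data at stream[18..21]='otr' -> body[5..8], body so far='wgtqzotr'
Chunk 4: stream[23..24]='0' size=0 (terminator). Final body='wgtqzotr' (8 bytes)
Body byte 0 at stream offset 3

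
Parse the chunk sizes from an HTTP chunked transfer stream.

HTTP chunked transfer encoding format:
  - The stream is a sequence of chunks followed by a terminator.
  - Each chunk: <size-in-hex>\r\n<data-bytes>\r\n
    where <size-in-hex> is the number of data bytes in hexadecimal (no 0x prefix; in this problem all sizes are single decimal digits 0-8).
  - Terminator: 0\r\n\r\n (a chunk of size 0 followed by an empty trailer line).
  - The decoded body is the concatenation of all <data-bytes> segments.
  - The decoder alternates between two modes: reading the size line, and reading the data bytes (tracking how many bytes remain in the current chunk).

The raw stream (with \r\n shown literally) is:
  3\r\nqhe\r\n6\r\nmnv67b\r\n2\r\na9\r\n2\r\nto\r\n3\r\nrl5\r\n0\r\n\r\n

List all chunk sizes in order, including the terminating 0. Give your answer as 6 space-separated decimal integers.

Answer: 3 6 2 2 3 0

Derivation:
Chunk 1: stream[0..1]='3' size=0x3=3, data at stream[3..6]='qhe' -> body[0..3], body so far='qhe'
Chunk 2: stream[8..9]='6' size=0x6=6, data at stream[11..17]='mnv67b' -> body[3..9], body so far='qhemnv67b'
Chunk 3: stream[19..20]='2' size=0x2=2, data at stream[22..24]='a9' -> body[9..11], body so far='qhemnv67ba9'
Chunk 4: stream[26..27]='2' size=0x2=2, data at stream[29..31]='to' -> body[11..13], body so far='qhemnv67ba9to'
Chunk 5: stream[33..34]='3' size=0x3=3, data at stream[36..39]='rl5' -> body[13..16], body so far='qhemnv67ba9torl5'
Chunk 6: stream[41..42]='0' size=0 (terminator). Final body='qhemnv67ba9torl5' (16 bytes)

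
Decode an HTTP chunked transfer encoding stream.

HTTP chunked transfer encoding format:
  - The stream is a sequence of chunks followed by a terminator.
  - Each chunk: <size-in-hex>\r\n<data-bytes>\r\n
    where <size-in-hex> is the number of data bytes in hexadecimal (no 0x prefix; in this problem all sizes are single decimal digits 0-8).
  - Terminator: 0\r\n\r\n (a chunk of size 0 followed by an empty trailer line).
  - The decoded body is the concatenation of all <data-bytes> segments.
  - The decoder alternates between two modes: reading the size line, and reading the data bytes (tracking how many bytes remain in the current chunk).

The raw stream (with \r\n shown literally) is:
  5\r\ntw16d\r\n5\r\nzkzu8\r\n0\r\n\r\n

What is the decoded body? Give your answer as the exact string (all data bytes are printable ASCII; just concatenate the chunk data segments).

Answer: tw16dzkzu8

Derivation:
Chunk 1: stream[0..1]='5' size=0x5=5, data at stream[3..8]='tw16d' -> body[0..5], body so far='tw16d'
Chunk 2: stream[10..11]='5' size=0x5=5, data at stream[13..18]='zkzu8' -> body[5..10], body so far='tw16dzkzu8'
Chunk 3: stream[20..21]='0' size=0 (terminator). Final body='tw16dzkzu8' (10 bytes)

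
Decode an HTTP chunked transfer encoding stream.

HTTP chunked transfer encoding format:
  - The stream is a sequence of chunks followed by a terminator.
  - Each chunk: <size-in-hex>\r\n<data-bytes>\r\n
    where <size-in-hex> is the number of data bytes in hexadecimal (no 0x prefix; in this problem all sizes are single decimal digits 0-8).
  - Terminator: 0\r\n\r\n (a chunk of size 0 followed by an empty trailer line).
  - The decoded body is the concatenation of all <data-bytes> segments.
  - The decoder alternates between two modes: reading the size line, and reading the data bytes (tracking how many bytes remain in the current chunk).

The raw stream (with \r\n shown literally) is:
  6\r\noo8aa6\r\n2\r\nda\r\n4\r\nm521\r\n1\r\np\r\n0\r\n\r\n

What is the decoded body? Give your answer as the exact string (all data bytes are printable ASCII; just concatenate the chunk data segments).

Chunk 1: stream[0..1]='6' size=0x6=6, data at stream[3..9]='oo8aa6' -> body[0..6], body so far='oo8aa6'
Chunk 2: stream[11..12]='2' size=0x2=2, data at stream[14..16]='da' -> body[6..8], body so far='oo8aa6da'
Chunk 3: stream[18..19]='4' size=0x4=4, data at stream[21..25]='m521' -> body[8..12], body so far='oo8aa6dam521'
Chunk 4: stream[27..28]='1' size=0x1=1, data at stream[30..31]='p' -> body[12..13], body so far='oo8aa6dam521p'
Chunk 5: stream[33..34]='0' size=0 (terminator). Final body='oo8aa6dam521p' (13 bytes)

Answer: oo8aa6dam521p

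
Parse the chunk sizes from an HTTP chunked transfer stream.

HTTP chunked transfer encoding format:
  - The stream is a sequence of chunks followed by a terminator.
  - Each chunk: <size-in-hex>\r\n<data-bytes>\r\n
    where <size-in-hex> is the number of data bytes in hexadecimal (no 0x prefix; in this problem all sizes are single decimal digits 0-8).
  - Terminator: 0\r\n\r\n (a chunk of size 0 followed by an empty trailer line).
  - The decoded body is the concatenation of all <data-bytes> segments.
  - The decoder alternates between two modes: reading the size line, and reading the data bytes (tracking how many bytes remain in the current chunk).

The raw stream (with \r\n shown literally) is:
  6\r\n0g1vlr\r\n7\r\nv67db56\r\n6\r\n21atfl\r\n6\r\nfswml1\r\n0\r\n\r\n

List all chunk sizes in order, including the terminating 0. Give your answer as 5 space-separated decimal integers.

Chunk 1: stream[0..1]='6' size=0x6=6, data at stream[3..9]='0g1vlr' -> body[0..6], body so far='0g1vlr'
Chunk 2: stream[11..12]='7' size=0x7=7, data at stream[14..21]='v67db56' -> body[6..13], body so far='0g1vlrv67db56'
Chunk 3: stream[23..24]='6' size=0x6=6, data at stream[26..32]='21atfl' -> body[13..19], body so far='0g1vlrv67db5621atfl'
Chunk 4: stream[34..35]='6' size=0x6=6, data at stream[37..43]='fswml1' -> body[19..25], body so far='0g1vlrv67db5621atflfswml1'
Chunk 5: stream[45..46]='0' size=0 (terminator). Final body='0g1vlrv67db5621atflfswml1' (25 bytes)

Answer: 6 7 6 6 0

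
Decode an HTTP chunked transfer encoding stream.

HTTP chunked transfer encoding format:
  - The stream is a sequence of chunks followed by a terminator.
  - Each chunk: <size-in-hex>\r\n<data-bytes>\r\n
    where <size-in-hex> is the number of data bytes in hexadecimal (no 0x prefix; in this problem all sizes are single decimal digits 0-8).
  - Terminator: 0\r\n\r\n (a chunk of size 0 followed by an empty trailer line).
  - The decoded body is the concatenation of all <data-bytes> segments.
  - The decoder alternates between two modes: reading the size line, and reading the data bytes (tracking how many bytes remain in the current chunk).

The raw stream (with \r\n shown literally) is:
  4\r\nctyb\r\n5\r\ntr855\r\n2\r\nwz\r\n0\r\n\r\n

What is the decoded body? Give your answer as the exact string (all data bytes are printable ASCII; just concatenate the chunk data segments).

Answer: ctybtr855wz

Derivation:
Chunk 1: stream[0..1]='4' size=0x4=4, data at stream[3..7]='ctyb' -> body[0..4], body so far='ctyb'
Chunk 2: stream[9..10]='5' size=0x5=5, data at stream[12..17]='tr855' -> body[4..9], body so far='ctybtr855'
Chunk 3: stream[19..20]='2' size=0x2=2, data at stream[22..24]='wz' -> body[9..11], body so far='ctybtr855wz'
Chunk 4: stream[26..27]='0' size=0 (terminator). Final body='ctybtr855wz' (11 bytes)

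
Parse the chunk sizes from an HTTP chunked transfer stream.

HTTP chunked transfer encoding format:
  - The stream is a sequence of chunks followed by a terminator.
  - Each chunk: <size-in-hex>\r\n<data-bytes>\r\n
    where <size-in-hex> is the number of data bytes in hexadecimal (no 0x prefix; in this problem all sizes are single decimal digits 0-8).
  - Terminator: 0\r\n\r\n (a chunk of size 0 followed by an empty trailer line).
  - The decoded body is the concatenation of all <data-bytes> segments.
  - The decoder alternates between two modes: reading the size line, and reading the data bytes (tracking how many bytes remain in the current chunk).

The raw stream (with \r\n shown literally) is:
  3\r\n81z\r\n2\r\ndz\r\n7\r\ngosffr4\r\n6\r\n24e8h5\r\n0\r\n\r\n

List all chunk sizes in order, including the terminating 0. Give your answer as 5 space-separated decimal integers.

Chunk 1: stream[0..1]='3' size=0x3=3, data at stream[3..6]='81z' -> body[0..3], body so far='81z'
Chunk 2: stream[8..9]='2' size=0x2=2, data at stream[11..13]='dz' -> body[3..5], body so far='81zdz'
Chunk 3: stream[15..16]='7' size=0x7=7, data at stream[18..25]='gosffr4' -> body[5..12], body so far='81zdzgosffr4'
Chunk 4: stream[27..28]='6' size=0x6=6, data at stream[30..36]='24e8h5' -> body[12..18], body so far='81zdzgosffr424e8h5'
Chunk 5: stream[38..39]='0' size=0 (terminator). Final body='81zdzgosffr424e8h5' (18 bytes)

Answer: 3 2 7 6 0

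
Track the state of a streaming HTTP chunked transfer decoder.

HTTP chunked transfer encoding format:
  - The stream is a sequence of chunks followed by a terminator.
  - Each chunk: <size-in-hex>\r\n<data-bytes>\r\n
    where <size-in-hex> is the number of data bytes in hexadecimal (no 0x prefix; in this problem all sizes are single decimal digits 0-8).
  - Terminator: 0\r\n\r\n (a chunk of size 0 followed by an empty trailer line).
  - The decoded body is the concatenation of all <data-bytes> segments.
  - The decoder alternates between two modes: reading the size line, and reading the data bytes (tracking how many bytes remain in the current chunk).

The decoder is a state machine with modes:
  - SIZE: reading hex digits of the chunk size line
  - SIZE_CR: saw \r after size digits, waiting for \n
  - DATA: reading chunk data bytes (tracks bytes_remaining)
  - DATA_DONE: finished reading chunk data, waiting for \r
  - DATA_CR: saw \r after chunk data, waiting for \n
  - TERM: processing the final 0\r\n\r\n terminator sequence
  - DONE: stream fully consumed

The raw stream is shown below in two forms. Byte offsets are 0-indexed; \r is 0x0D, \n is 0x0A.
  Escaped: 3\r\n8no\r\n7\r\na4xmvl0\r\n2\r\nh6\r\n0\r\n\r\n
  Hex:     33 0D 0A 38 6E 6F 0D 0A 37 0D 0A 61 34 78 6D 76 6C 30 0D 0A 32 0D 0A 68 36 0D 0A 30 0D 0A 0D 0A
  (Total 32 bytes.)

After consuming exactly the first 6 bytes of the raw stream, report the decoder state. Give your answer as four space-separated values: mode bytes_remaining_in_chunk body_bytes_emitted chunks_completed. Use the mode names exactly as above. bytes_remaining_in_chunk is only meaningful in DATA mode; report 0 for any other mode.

Byte 0 = '3': mode=SIZE remaining=0 emitted=0 chunks_done=0
Byte 1 = 0x0D: mode=SIZE_CR remaining=0 emitted=0 chunks_done=0
Byte 2 = 0x0A: mode=DATA remaining=3 emitted=0 chunks_done=0
Byte 3 = '8': mode=DATA remaining=2 emitted=1 chunks_done=0
Byte 4 = 'n': mode=DATA remaining=1 emitted=2 chunks_done=0
Byte 5 = 'o': mode=DATA_DONE remaining=0 emitted=3 chunks_done=0

Answer: DATA_DONE 0 3 0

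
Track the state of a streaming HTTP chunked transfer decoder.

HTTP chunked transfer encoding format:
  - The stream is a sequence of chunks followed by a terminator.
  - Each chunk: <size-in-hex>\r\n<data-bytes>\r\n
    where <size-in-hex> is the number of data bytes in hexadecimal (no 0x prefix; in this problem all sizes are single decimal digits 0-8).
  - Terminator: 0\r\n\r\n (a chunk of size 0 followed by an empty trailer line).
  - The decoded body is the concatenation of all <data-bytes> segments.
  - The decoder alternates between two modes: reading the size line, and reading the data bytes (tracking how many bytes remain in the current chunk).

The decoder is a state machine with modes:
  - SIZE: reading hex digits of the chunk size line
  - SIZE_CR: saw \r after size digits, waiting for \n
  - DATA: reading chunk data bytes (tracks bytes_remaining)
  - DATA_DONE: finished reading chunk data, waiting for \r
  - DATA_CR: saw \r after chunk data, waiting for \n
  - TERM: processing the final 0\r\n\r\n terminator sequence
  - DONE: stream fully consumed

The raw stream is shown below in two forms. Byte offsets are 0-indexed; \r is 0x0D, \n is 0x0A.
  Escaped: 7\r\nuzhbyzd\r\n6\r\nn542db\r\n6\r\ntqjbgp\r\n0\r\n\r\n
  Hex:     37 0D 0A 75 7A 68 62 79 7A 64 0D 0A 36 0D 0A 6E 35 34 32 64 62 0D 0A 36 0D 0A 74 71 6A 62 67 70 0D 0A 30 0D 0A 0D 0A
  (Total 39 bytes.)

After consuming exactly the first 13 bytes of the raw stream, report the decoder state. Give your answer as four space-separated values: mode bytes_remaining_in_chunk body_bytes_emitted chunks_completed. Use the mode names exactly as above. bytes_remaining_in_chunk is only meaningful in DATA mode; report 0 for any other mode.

Byte 0 = '7': mode=SIZE remaining=0 emitted=0 chunks_done=0
Byte 1 = 0x0D: mode=SIZE_CR remaining=0 emitted=0 chunks_done=0
Byte 2 = 0x0A: mode=DATA remaining=7 emitted=0 chunks_done=0
Byte 3 = 'u': mode=DATA remaining=6 emitted=1 chunks_done=0
Byte 4 = 'z': mode=DATA remaining=5 emitted=2 chunks_done=0
Byte 5 = 'h': mode=DATA remaining=4 emitted=3 chunks_done=0
Byte 6 = 'b': mode=DATA remaining=3 emitted=4 chunks_done=0
Byte 7 = 'y': mode=DATA remaining=2 emitted=5 chunks_done=0
Byte 8 = 'z': mode=DATA remaining=1 emitted=6 chunks_done=0
Byte 9 = 'd': mode=DATA_DONE remaining=0 emitted=7 chunks_done=0
Byte 10 = 0x0D: mode=DATA_CR remaining=0 emitted=7 chunks_done=0
Byte 11 = 0x0A: mode=SIZE remaining=0 emitted=7 chunks_done=1
Byte 12 = '6': mode=SIZE remaining=0 emitted=7 chunks_done=1

Answer: SIZE 0 7 1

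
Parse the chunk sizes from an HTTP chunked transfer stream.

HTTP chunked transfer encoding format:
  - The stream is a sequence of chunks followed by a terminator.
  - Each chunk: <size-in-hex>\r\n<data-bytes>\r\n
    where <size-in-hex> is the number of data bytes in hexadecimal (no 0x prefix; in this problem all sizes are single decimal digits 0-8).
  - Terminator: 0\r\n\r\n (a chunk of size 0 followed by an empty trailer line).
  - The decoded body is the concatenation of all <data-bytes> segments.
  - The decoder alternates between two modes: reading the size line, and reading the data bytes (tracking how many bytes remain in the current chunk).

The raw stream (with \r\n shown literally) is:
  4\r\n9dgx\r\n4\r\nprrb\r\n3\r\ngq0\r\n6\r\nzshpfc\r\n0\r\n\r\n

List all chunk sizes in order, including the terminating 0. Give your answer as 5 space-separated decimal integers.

Chunk 1: stream[0..1]='4' size=0x4=4, data at stream[3..7]='9dgx' -> body[0..4], body so far='9dgx'
Chunk 2: stream[9..10]='4' size=0x4=4, data at stream[12..16]='prrb' -> body[4..8], body so far='9dgxprrb'
Chunk 3: stream[18..19]='3' size=0x3=3, data at stream[21..24]='gq0' -> body[8..11], body so far='9dgxprrbgq0'
Chunk 4: stream[26..27]='6' size=0x6=6, data at stream[29..35]='zshpfc' -> body[11..17], body so far='9dgxprrbgq0zshpfc'
Chunk 5: stream[37..38]='0' size=0 (terminator). Final body='9dgxprrbgq0zshpfc' (17 bytes)

Answer: 4 4 3 6 0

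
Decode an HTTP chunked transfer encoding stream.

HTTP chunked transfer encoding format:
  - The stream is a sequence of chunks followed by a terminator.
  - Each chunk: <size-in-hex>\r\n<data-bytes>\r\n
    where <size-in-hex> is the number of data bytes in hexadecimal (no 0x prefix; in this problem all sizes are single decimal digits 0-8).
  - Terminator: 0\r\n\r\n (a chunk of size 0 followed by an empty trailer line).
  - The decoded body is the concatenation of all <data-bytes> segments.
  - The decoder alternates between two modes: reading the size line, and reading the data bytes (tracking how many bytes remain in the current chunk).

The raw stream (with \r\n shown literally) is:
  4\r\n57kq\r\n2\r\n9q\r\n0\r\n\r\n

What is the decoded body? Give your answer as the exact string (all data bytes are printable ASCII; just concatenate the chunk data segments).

Answer: 57kq9q

Derivation:
Chunk 1: stream[0..1]='4' size=0x4=4, data at stream[3..7]='57kq' -> body[0..4], body so far='57kq'
Chunk 2: stream[9..10]='2' size=0x2=2, data at stream[12..14]='9q' -> body[4..6], body so far='57kq9q'
Chunk 3: stream[16..17]='0' size=0 (terminator). Final body='57kq9q' (6 bytes)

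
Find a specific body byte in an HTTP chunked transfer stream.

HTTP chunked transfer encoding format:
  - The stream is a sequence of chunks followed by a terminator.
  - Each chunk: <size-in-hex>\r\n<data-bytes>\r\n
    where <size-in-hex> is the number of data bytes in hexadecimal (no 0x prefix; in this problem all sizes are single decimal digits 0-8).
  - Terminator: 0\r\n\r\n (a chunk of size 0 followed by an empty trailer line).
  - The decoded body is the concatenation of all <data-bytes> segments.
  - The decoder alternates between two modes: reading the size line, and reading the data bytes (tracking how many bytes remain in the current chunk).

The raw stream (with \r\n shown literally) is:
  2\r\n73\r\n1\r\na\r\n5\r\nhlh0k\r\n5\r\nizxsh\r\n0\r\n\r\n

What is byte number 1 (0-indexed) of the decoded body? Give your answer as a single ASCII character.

Chunk 1: stream[0..1]='2' size=0x2=2, data at stream[3..5]='73' -> body[0..2], body so far='73'
Chunk 2: stream[7..8]='1' size=0x1=1, data at stream[10..11]='a' -> body[2..3], body so far='73a'
Chunk 3: stream[13..14]='5' size=0x5=5, data at stream[16..21]='hlh0k' -> body[3..8], body so far='73ahlh0k'
Chunk 4: stream[23..24]='5' size=0x5=5, data at stream[26..31]='izxsh' -> body[8..13], body so far='73ahlh0kizxsh'
Chunk 5: stream[33..34]='0' size=0 (terminator). Final body='73ahlh0kizxsh' (13 bytes)
Body byte 1 = '3'

Answer: 3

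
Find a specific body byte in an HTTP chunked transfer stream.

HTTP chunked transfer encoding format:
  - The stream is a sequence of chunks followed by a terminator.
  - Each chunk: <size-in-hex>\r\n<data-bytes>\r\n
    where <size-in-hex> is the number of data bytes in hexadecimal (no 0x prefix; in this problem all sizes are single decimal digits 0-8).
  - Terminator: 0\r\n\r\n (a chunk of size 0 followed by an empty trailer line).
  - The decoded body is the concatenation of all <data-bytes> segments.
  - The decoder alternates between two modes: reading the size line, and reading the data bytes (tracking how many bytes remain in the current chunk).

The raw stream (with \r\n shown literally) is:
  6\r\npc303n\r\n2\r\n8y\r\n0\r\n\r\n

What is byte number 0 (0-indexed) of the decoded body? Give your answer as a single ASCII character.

Answer: p

Derivation:
Chunk 1: stream[0..1]='6' size=0x6=6, data at stream[3..9]='pc303n' -> body[0..6], body so far='pc303n'
Chunk 2: stream[11..12]='2' size=0x2=2, data at stream[14..16]='8y' -> body[6..8], body so far='pc303n8y'
Chunk 3: stream[18..19]='0' size=0 (terminator). Final body='pc303n8y' (8 bytes)
Body byte 0 = 'p'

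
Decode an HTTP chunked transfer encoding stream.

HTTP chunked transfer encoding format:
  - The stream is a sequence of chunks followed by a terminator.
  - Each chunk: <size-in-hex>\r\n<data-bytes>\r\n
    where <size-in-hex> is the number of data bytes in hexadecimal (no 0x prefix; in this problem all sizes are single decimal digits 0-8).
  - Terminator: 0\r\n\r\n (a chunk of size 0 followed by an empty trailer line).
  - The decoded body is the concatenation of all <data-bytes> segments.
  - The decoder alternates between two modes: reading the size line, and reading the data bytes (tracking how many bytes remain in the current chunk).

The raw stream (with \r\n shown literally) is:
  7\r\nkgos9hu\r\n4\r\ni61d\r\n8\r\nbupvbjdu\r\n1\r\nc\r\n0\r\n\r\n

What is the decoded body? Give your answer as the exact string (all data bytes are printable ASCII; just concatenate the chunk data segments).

Answer: kgos9hui61dbupvbjduc

Derivation:
Chunk 1: stream[0..1]='7' size=0x7=7, data at stream[3..10]='kgos9hu' -> body[0..7], body so far='kgos9hu'
Chunk 2: stream[12..13]='4' size=0x4=4, data at stream[15..19]='i61d' -> body[7..11], body so far='kgos9hui61d'
Chunk 3: stream[21..22]='8' size=0x8=8, data at stream[24..32]='bupvbjdu' -> body[11..19], body so far='kgos9hui61dbupvbjdu'
Chunk 4: stream[34..35]='1' size=0x1=1, data at stream[37..38]='c' -> body[19..20], body so far='kgos9hui61dbupvbjduc'
Chunk 5: stream[40..41]='0' size=0 (terminator). Final body='kgos9hui61dbupvbjduc' (20 bytes)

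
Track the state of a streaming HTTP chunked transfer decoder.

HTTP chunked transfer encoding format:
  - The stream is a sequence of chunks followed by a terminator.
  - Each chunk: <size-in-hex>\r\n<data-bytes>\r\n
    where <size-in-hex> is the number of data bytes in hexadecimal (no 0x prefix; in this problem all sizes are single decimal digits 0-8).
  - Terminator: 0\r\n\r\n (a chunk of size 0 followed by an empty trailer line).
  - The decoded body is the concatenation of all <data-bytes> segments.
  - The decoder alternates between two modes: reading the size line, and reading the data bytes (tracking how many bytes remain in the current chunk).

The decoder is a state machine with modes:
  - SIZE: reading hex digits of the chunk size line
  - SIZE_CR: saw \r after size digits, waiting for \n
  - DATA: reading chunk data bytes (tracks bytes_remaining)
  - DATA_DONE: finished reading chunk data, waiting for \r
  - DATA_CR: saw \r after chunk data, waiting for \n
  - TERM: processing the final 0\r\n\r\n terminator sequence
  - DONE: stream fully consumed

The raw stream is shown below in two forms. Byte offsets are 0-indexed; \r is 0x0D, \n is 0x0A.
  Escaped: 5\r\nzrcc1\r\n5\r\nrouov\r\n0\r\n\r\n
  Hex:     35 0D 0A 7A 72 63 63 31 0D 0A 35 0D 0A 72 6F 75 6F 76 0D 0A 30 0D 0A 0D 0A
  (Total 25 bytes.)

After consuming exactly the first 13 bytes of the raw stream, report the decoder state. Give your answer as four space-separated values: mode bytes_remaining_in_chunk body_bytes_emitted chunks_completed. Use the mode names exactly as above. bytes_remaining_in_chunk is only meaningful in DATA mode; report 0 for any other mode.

Byte 0 = '5': mode=SIZE remaining=0 emitted=0 chunks_done=0
Byte 1 = 0x0D: mode=SIZE_CR remaining=0 emitted=0 chunks_done=0
Byte 2 = 0x0A: mode=DATA remaining=5 emitted=0 chunks_done=0
Byte 3 = 'z': mode=DATA remaining=4 emitted=1 chunks_done=0
Byte 4 = 'r': mode=DATA remaining=3 emitted=2 chunks_done=0
Byte 5 = 'c': mode=DATA remaining=2 emitted=3 chunks_done=0
Byte 6 = 'c': mode=DATA remaining=1 emitted=4 chunks_done=0
Byte 7 = '1': mode=DATA_DONE remaining=0 emitted=5 chunks_done=0
Byte 8 = 0x0D: mode=DATA_CR remaining=0 emitted=5 chunks_done=0
Byte 9 = 0x0A: mode=SIZE remaining=0 emitted=5 chunks_done=1
Byte 10 = '5': mode=SIZE remaining=0 emitted=5 chunks_done=1
Byte 11 = 0x0D: mode=SIZE_CR remaining=0 emitted=5 chunks_done=1
Byte 12 = 0x0A: mode=DATA remaining=5 emitted=5 chunks_done=1

Answer: DATA 5 5 1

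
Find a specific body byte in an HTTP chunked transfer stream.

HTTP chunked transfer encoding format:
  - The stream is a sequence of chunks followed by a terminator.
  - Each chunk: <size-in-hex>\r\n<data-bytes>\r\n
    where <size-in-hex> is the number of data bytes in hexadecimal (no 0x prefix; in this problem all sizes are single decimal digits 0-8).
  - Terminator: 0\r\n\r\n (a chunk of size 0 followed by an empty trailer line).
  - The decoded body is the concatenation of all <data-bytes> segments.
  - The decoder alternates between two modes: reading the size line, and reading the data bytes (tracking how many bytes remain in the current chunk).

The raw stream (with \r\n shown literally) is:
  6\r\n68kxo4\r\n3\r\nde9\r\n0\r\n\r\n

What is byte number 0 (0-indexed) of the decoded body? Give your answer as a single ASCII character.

Chunk 1: stream[0..1]='6' size=0x6=6, data at stream[3..9]='68kxo4' -> body[0..6], body so far='68kxo4'
Chunk 2: stream[11..12]='3' size=0x3=3, data at stream[14..17]='de9' -> body[6..9], body so far='68kxo4de9'
Chunk 3: stream[19..20]='0' size=0 (terminator). Final body='68kxo4de9' (9 bytes)
Body byte 0 = '6'

Answer: 6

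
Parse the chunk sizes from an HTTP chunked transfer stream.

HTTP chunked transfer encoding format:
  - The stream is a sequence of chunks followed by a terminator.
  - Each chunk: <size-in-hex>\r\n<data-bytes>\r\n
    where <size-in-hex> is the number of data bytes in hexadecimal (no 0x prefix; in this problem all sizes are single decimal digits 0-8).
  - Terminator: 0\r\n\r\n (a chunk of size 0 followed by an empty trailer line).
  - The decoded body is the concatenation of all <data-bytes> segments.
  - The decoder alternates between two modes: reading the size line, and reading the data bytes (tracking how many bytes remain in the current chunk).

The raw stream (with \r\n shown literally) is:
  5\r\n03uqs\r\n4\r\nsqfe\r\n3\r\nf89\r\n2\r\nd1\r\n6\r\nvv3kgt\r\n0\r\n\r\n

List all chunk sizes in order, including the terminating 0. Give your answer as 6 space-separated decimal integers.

Chunk 1: stream[0..1]='5' size=0x5=5, data at stream[3..8]='03uqs' -> body[0..5], body so far='03uqs'
Chunk 2: stream[10..11]='4' size=0x4=4, data at stream[13..17]='sqfe' -> body[5..9], body so far='03uqssqfe'
Chunk 3: stream[19..20]='3' size=0x3=3, data at stream[22..25]='f89' -> body[9..12], body so far='03uqssqfef89'
Chunk 4: stream[27..28]='2' size=0x2=2, data at stream[30..32]='d1' -> body[12..14], body so far='03uqssqfef89d1'
Chunk 5: stream[34..35]='6' size=0x6=6, data at stream[37..43]='vv3kgt' -> body[14..20], body so far='03uqssqfef89d1vv3kgt'
Chunk 6: stream[45..46]='0' size=0 (terminator). Final body='03uqssqfef89d1vv3kgt' (20 bytes)

Answer: 5 4 3 2 6 0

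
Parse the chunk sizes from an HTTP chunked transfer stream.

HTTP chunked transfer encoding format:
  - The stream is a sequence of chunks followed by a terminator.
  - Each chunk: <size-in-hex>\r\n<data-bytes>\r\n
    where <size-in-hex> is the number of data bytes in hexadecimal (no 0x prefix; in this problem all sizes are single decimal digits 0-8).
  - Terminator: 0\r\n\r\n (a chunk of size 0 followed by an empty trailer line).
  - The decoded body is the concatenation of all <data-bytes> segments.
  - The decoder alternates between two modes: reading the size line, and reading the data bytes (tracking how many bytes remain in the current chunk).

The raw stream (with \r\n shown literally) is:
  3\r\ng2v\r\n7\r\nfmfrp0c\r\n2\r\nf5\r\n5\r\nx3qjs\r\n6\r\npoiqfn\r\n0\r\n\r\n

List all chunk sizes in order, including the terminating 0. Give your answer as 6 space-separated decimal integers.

Chunk 1: stream[0..1]='3' size=0x3=3, data at stream[3..6]='g2v' -> body[0..3], body so far='g2v'
Chunk 2: stream[8..9]='7' size=0x7=7, data at stream[11..18]='fmfrp0c' -> body[3..10], body so far='g2vfmfrp0c'
Chunk 3: stream[20..21]='2' size=0x2=2, data at stream[23..25]='f5' -> body[10..12], body so far='g2vfmfrp0cf5'
Chunk 4: stream[27..28]='5' size=0x5=5, data at stream[30..35]='x3qjs' -> body[12..17], body so far='g2vfmfrp0cf5x3qjs'
Chunk 5: stream[37..38]='6' size=0x6=6, data at stream[40..46]='poiqfn' -> body[17..23], body so far='g2vfmfrp0cf5x3qjspoiqfn'
Chunk 6: stream[48..49]='0' size=0 (terminator). Final body='g2vfmfrp0cf5x3qjspoiqfn' (23 bytes)

Answer: 3 7 2 5 6 0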